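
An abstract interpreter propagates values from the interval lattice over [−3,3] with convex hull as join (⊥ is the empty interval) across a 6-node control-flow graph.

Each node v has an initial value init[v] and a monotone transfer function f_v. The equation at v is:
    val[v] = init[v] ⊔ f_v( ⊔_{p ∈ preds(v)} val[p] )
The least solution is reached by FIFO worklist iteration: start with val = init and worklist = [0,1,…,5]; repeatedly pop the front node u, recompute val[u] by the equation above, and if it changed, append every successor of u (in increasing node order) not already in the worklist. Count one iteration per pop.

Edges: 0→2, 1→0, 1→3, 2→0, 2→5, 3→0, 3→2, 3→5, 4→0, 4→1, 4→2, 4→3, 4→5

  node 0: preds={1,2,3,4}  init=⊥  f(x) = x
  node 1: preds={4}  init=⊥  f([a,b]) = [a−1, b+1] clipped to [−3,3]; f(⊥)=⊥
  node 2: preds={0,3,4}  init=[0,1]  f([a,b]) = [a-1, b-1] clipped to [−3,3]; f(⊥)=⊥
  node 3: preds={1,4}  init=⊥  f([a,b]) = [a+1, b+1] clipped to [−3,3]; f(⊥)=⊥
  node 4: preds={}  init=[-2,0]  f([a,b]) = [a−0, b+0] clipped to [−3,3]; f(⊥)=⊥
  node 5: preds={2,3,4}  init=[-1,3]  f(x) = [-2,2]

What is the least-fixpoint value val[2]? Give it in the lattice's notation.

Trace (8 dequeues):
  [1] u=0 | in [-2,1] | out [-2,1] | prev ⊥ | push {}
  [2] u=1 | in [-2,0] | out [-3,1] | prev ⊥ | push {0}
  [3] u=2 | in [-2,1] | out [-3,1] | prev [0,1] | push {}
  [4] u=3 | in [-3,1] | out [-2,2] | prev ⊥ | push {2}
  [5] u=4 | in ⊥ | out [-2,0] | ==
  [6] u=5 | in [-3,2] | out [-2,3] | prev [-1,3] | push {}
  [7] u=0 | in [-3,2] | out [-3,2] | prev [-2,1] | push {}
  [8] u=2 | in [-3,2] | out [-3,1] | ==

Converged values:
  [0] [-3,2]
  [1] [-3,1]
  [2] [-3,1]
  [3] [-2,2]
  [4] [-2,0]
  [5] [-2,3]

[-3,1]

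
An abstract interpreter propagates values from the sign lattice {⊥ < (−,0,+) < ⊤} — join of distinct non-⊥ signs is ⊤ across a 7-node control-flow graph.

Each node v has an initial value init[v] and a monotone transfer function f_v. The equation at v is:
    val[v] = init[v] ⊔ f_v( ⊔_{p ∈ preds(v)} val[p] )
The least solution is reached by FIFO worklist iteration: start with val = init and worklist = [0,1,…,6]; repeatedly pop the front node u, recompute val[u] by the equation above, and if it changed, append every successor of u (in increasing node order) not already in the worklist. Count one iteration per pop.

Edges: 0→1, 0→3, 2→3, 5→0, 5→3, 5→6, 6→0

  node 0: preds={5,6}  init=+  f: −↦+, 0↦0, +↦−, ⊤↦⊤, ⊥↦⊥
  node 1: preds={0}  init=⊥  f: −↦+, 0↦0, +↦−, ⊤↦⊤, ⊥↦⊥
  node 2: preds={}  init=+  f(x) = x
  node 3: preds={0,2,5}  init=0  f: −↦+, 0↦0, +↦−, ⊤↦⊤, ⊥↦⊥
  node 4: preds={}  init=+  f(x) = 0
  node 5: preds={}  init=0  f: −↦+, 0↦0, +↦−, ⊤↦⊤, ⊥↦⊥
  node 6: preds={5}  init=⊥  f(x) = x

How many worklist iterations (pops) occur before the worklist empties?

8

Worklist (8 pops):
  #1 pop 0: in=0 → ⊤ (was +); enqueue []
  #2 pop 1: in=⊤ → ⊤ (was ⊥); enqueue []
  #3 pop 2: in=⊥ → + (no change)
  #4 pop 3: in=⊤ → ⊤ (was 0); enqueue []
  #5 pop 4: in=⊥ → ⊤ (was +); enqueue []
  #6 pop 5: in=⊥ → 0 (no change)
  #7 pop 6: in=0 → 0 (was ⊥); enqueue [0]
  #8 pop 0: in=0 → ⊤ (no change)

Fixpoint:
  val[0] = ⊤
  val[1] = ⊤
  val[2] = +
  val[3] = ⊤
  val[4] = ⊤
  val[5] = 0
  val[6] = 0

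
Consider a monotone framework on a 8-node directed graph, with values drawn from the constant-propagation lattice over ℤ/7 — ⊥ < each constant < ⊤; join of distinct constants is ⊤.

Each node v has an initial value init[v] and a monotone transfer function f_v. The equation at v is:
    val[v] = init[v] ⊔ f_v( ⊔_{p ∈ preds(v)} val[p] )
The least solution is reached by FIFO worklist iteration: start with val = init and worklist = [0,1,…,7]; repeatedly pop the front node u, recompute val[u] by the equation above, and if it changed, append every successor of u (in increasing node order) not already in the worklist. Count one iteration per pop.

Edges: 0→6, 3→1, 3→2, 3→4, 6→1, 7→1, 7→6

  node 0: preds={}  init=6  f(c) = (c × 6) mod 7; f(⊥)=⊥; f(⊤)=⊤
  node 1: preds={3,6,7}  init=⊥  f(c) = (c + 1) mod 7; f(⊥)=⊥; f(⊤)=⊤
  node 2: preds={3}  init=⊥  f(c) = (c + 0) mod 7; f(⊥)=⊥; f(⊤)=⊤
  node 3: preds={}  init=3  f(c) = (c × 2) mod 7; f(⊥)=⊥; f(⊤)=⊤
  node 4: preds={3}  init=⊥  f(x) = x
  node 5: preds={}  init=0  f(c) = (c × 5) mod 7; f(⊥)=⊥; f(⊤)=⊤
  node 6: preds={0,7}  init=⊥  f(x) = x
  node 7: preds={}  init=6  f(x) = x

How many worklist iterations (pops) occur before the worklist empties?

9

Trace (9 dequeues):
  [1] u=0 | in ⊥ | out 6 | ==
  [2] u=1 | in ⊤ | out ⊤ | prev ⊥ | push {}
  [3] u=2 | in 3 | out 3 | prev ⊥ | push {}
  [4] u=3 | in ⊥ | out 3 | ==
  [5] u=4 | in 3 | out 3 | prev ⊥ | push {}
  [6] u=5 | in ⊥ | out 0 | ==
  [7] u=6 | in 6 | out 6 | prev ⊥ | push {1}
  [8] u=7 | in ⊥ | out 6 | ==
  [9] u=1 | in ⊤ | out ⊤ | ==

Converged values:
  [0] 6
  [1] ⊤
  [2] 3
  [3] 3
  [4] 3
  [5] 0
  [6] 6
  [7] 6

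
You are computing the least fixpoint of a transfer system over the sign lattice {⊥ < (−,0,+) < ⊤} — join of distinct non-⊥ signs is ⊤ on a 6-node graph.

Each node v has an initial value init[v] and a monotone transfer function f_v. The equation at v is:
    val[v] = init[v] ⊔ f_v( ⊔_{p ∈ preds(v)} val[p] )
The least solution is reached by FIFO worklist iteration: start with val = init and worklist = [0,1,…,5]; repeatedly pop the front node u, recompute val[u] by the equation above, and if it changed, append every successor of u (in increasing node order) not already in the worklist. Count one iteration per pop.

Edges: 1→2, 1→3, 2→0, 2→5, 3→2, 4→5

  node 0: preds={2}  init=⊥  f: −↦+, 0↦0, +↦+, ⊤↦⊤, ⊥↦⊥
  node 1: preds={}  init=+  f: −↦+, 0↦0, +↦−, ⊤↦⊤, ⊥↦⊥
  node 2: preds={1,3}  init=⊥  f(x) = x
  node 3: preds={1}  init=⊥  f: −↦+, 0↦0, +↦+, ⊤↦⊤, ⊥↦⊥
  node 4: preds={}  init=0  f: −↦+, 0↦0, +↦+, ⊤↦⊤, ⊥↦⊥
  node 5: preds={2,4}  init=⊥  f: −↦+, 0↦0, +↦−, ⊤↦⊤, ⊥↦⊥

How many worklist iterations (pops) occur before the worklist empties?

Worklist (8 pops):
  #1 pop 0: in=⊥ → ⊥ (no change)
  #2 pop 1: in=⊥ → + (no change)
  #3 pop 2: in=+ → + (was ⊥); enqueue [0]
  #4 pop 3: in=+ → + (was ⊥); enqueue [2]
  #5 pop 4: in=⊥ → 0 (no change)
  #6 pop 5: in=⊤ → ⊤ (was ⊥); enqueue []
  #7 pop 0: in=+ → + (was ⊥); enqueue []
  #8 pop 2: in=+ → + (no change)

Fixpoint:
  val[0] = +
  val[1] = +
  val[2] = +
  val[3] = +
  val[4] = 0
  val[5] = ⊤

8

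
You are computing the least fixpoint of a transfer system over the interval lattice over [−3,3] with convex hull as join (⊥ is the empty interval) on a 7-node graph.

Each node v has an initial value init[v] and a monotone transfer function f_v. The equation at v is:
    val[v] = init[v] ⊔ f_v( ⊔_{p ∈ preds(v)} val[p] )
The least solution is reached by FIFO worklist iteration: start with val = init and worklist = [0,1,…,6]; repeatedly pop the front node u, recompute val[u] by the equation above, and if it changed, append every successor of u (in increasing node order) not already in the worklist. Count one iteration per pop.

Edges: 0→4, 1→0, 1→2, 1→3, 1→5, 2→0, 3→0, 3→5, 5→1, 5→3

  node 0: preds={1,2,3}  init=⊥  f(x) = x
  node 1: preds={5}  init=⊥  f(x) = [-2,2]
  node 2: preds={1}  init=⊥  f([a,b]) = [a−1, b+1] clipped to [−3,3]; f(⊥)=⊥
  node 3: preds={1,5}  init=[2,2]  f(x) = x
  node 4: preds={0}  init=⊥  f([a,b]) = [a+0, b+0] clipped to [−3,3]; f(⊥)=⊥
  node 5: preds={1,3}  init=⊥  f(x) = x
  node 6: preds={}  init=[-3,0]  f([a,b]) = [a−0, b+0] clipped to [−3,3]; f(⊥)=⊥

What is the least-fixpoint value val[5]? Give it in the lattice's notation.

[-2,2]

Trace (11 dequeues):
  [1] u=0 | in [2,2] | out [2,2] | prev ⊥ | push {}
  [2] u=1 | in ⊥ | out [-2,2] | prev ⊥ | push {0}
  [3] u=2 | in [-2,2] | out [-3,3] | prev ⊥ | push {}
  [4] u=3 | in [-2,2] | out [-2,2] | prev [2,2] | push {}
  [5] u=4 | in [2,2] | out [2,2] | prev ⊥ | push {}
  [6] u=5 | in [-2,2] | out [-2,2] | prev ⊥ | push {1,3}
  [7] u=6 | in ⊥ | out [-3,0] | ==
  [8] u=0 | in [-3,3] | out [-3,3] | prev [2,2] | push {4}
  [9] u=1 | in [-2,2] | out [-2,2] | ==
  [10] u=3 | in [-2,2] | out [-2,2] | ==
  [11] u=4 | in [-3,3] | out [-3,3] | prev [2,2] | push {}

Converged values:
  [0] [-3,3]
  [1] [-2,2]
  [2] [-3,3]
  [3] [-2,2]
  [4] [-3,3]
  [5] [-2,2]
  [6] [-3,0]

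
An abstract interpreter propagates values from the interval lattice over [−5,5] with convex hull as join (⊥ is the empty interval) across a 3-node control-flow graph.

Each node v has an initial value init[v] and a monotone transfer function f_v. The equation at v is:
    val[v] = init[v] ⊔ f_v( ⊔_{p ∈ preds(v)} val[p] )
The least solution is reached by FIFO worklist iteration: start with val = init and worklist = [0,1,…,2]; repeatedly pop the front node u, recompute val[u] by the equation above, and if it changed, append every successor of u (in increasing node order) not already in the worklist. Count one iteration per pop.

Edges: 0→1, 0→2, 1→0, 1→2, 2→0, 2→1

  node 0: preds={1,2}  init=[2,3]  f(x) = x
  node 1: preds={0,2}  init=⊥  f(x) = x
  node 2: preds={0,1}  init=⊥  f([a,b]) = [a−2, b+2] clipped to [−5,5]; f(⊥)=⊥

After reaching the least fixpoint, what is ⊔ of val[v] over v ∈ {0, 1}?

[-5,5]

Trace (16 dequeues):
  [1] u=0 | in ⊥ | out [2,3] | ==
  [2] u=1 | in [2,3] | out [2,3] | prev ⊥ | push {0}
  [3] u=2 | in [2,3] | out [0,5] | prev ⊥ | push {1}
  [4] u=0 | in [0,5] | out [0,5] | prev [2,3] | push {2}
  [5] u=1 | in [0,5] | out [0,5] | prev [2,3] | push {0}
  [6] u=2 | in [0,5] | out [-2,5] | prev [0,5] | push {1}
  [7] u=0 | in [-2,5] | out [-2,5] | prev [0,5] | push {2}
  [8] u=1 | in [-2,5] | out [-2,5] | prev [0,5] | push {0}
  [9] u=2 | in [-2,5] | out [-4,5] | prev [-2,5] | push {1}
  [10] u=0 | in [-4,5] | out [-4,5] | prev [-2,5] | push {2}
  [11] u=1 | in [-4,5] | out [-4,5] | prev [-2,5] | push {0}
  [12] u=2 | in [-4,5] | out [-5,5] | prev [-4,5] | push {1}
  [13] u=0 | in [-5,5] | out [-5,5] | prev [-4,5] | push {2}
  [14] u=1 | in [-5,5] | out [-5,5] | prev [-4,5] | push {0}
  [15] u=2 | in [-5,5] | out [-5,5] | ==
  [16] u=0 | in [-5,5] | out [-5,5] | ==

Converged values:
  [0] [-5,5]
  [1] [-5,5]
  [2] [-5,5]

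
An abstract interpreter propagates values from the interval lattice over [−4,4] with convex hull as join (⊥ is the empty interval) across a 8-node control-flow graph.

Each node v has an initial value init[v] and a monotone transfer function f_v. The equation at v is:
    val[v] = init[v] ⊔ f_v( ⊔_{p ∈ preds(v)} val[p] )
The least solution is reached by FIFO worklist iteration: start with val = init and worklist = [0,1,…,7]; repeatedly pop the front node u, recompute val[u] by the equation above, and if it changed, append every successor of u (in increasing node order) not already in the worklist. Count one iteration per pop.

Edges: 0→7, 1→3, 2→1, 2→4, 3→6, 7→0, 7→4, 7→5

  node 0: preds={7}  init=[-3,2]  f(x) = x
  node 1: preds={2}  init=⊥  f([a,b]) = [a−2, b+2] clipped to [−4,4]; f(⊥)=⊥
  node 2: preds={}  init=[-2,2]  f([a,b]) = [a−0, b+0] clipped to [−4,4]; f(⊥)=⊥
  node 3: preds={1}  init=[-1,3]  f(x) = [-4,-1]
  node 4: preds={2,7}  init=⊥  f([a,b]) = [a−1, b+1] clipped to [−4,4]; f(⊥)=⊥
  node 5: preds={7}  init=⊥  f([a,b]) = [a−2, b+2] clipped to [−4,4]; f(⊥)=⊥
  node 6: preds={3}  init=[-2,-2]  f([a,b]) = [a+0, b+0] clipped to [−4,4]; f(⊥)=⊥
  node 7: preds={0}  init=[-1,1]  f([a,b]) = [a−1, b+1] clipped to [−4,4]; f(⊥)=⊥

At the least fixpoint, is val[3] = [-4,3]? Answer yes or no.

Trace (16 dequeues):
  [1] u=0 | in [-1,1] | out [-3,2] | ==
  [2] u=1 | in [-2,2] | out [-4,4] | prev ⊥ | push {}
  [3] u=2 | in ⊥ | out [-2,2] | ==
  [4] u=3 | in [-4,4] | out [-4,3] | prev [-1,3] | push {}
  [5] u=4 | in [-2,2] | out [-3,3] | prev ⊥ | push {}
  [6] u=5 | in [-1,1] | out [-3,3] | prev ⊥ | push {}
  [7] u=6 | in [-4,3] | out [-4,3] | prev [-2,-2] | push {}
  [8] u=7 | in [-3,2] | out [-4,3] | prev [-1,1] | push {0,4,5}
  [9] u=0 | in [-4,3] | out [-4,3] | prev [-3,2] | push {7}
  [10] u=4 | in [-4,3] | out [-4,4] | prev [-3,3] | push {}
  [11] u=5 | in [-4,3] | out [-4,4] | prev [-3,3] | push {}
  [12] u=7 | in [-4,3] | out [-4,4] | prev [-4,3] | push {0,4,5}
  [13] u=0 | in [-4,4] | out [-4,4] | prev [-4,3] | push {7}
  [14] u=4 | in [-4,4] | out [-4,4] | ==
  [15] u=5 | in [-4,4] | out [-4,4] | ==
  [16] u=7 | in [-4,4] | out [-4,4] | ==

Converged values:
  [0] [-4,4]
  [1] [-4,4]
  [2] [-2,2]
  [3] [-4,3]
  [4] [-4,4]
  [5] [-4,4]
  [6] [-4,3]
  [7] [-4,4]

yes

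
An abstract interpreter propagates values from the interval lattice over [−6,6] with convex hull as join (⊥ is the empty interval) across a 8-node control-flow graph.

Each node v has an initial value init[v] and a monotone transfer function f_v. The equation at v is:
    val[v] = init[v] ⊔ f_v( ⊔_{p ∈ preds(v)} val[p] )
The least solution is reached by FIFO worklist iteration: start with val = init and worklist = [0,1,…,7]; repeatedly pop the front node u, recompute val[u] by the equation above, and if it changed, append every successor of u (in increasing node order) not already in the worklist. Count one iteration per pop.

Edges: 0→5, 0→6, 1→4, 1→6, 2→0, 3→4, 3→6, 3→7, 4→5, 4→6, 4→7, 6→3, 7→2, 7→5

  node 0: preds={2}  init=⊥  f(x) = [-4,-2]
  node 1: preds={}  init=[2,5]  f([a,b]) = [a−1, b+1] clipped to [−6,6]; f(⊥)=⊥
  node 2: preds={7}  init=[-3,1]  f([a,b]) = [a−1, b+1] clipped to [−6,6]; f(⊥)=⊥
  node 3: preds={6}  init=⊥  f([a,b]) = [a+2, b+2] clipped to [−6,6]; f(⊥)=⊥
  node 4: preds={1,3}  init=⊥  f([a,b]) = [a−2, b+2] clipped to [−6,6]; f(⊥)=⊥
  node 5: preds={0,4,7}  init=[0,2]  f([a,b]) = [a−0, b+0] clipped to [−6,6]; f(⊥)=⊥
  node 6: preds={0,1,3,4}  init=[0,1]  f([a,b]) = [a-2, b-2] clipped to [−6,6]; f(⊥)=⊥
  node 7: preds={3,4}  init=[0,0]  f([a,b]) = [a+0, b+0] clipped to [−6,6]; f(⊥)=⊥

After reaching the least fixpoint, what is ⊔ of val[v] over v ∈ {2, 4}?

Worklist (18 pops):
  #1 pop 0: in=[-3,1] → [-4,-2] (was ⊥); enqueue []
  #2 pop 1: in=⊥ → [2,5] (no change)
  #3 pop 2: in=[0,0] → [-3,1] (no change)
  #4 pop 3: in=[0,1] → [2,3] (was ⊥); enqueue []
  #5 pop 4: in=[2,5] → [0,6] (was ⊥); enqueue []
  #6 pop 5: in=[-4,6] → [-4,6] (was [0,2]); enqueue []
  #7 pop 6: in=[-4,6] → [-6,4] (was [0,1]); enqueue [3]
  #8 pop 7: in=[0,6] → [0,6] (was [0,0]); enqueue [2,5]
  #9 pop 3: in=[-6,4] → [-4,6] (was [2,3]); enqueue [4,6,7]
  #10 pop 2: in=[0,6] → [-3,6] (was [-3,1]); enqueue [0]
  #11 pop 5: in=[-4,6] → [-4,6] (no change)
  #12 pop 4: in=[-4,6] → [-6,6] (was [0,6]); enqueue [5]
  #13 pop 6: in=[-6,6] → [-6,4] (no change)
  #14 pop 7: in=[-6,6] → [-6,6] (was [0,6]); enqueue [2]
  #15 pop 0: in=[-3,6] → [-4,-2] (no change)
  #16 pop 5: in=[-6,6] → [-6,6] (was [-4,6]); enqueue []
  #17 pop 2: in=[-6,6] → [-6,6] (was [-3,6]); enqueue [0]
  #18 pop 0: in=[-6,6] → [-4,-2] (no change)

Fixpoint:
  val[0] = [-4,-2]
  val[1] = [2,5]
  val[2] = [-6,6]
  val[3] = [-4,6]
  val[4] = [-6,6]
  val[5] = [-6,6]
  val[6] = [-6,4]
  val[7] = [-6,6]

[-6,6]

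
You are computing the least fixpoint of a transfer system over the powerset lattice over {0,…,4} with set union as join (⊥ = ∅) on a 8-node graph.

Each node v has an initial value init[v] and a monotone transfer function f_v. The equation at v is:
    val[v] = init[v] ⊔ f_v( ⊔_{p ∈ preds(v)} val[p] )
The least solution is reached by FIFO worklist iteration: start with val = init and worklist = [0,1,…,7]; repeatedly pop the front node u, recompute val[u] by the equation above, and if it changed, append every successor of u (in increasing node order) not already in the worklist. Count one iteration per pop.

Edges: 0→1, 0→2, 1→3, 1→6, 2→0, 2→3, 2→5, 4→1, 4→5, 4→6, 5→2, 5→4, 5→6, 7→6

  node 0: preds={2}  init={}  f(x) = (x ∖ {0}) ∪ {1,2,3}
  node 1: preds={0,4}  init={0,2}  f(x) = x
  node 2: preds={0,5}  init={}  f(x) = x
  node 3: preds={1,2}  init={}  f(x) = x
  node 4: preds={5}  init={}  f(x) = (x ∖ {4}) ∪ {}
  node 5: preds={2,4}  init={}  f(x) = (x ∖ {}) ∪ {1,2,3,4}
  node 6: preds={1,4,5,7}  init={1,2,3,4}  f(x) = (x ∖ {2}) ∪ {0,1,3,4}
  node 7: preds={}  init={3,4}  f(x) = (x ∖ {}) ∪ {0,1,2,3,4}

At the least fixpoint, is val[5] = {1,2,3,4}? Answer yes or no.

Trace (19 dequeues):
  [1] u=0 | in {} | out {1,2,3} | prev {} | push {}
  [2] u=1 | in {1,2,3} | out {0,1,2,3} | prev {0,2} | push {}
  [3] u=2 | in {1,2,3} | out {1,2,3} | prev {} | push {0}
  [4] u=3 | in {0,1,2,3} | out {0,1,2,3} | prev {} | push {}
  [5] u=4 | in {} | out {} | ==
  [6] u=5 | in {1,2,3} | out {1,2,3,4} | prev {} | push {2,4}
  [7] u=6 | in {0,1,2,3,4} | out {0,1,2,3,4} | prev {1,2,3,4} | push {}
  [8] u=7 | in {} | out {0,1,2,3,4} | prev {3,4} | push {6}
  [9] u=0 | in {1,2,3} | out {1,2,3} | ==
  [10] u=2 | in {1,2,3,4} | out {1,2,3,4} | prev {1,2,3} | push {0,3,5}
  [11] u=4 | in {1,2,3,4} | out {1,2,3} | prev {} | push {1}
  [12] u=6 | in {0,1,2,3,4} | out {0,1,2,3,4} | ==
  [13] u=0 | in {1,2,3,4} | out {1,2,3,4} | prev {1,2,3} | push {2}
  [14] u=3 | in {0,1,2,3,4} | out {0,1,2,3,4} | prev {0,1,2,3} | push {}
  [15] u=5 | in {1,2,3,4} | out {1,2,3,4} | ==
  [16] u=1 | in {1,2,3,4} | out {0,1,2,3,4} | prev {0,1,2,3} | push {3,6}
  [17] u=2 | in {1,2,3,4} | out {1,2,3,4} | ==
  [18] u=3 | in {0,1,2,3,4} | out {0,1,2,3,4} | ==
  [19] u=6 | in {0,1,2,3,4} | out {0,1,2,3,4} | ==

Converged values:
  [0] {1,2,3,4}
  [1] {0,1,2,3,4}
  [2] {1,2,3,4}
  [3] {0,1,2,3,4}
  [4] {1,2,3}
  [5] {1,2,3,4}
  [6] {0,1,2,3,4}
  [7] {0,1,2,3,4}

yes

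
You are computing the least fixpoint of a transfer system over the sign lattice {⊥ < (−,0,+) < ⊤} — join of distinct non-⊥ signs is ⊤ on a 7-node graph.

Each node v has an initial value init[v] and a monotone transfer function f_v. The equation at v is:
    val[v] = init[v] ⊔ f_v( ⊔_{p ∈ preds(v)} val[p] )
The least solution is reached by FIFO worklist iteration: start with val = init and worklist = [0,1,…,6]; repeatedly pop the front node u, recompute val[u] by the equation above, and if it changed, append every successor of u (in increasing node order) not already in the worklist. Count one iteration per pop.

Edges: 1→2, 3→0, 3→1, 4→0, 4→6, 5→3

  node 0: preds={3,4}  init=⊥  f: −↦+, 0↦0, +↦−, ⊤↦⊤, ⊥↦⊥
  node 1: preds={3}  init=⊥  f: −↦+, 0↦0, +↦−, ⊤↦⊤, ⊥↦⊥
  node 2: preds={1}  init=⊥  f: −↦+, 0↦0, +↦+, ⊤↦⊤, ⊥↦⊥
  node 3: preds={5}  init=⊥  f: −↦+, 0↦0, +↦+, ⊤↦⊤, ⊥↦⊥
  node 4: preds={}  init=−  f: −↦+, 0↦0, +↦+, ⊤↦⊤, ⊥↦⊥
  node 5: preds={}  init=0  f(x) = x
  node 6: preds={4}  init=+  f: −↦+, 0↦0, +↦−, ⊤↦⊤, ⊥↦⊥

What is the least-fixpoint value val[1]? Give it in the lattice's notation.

0

Iteration log — 10 steps:
  step 1. node 0  ⊔preds=−  new=+  old=⊥  +wl: 
  step 2. node 1  ⊔preds=⊥  new=⊥  stable
  step 3. node 2  ⊔preds=⊥  new=⊥  stable
  step 4. node 3  ⊔preds=0  new=0  old=⊥  +wl: 0,1
  step 5. node 4  ⊔preds=⊥  new=−  stable
  step 6. node 5  ⊔preds=⊥  new=0  stable
  step 7. node 6  ⊔preds=−  new=+  stable
  step 8. node 0  ⊔preds=⊤  new=⊤  old=+  +wl: 
  step 9. node 1  ⊔preds=0  new=0  old=⊥  +wl: 2
  step 10. node 2  ⊔preds=0  new=0  old=⊥  +wl: 

Least fixpoint reached:
  node 0: ⊤
  node 1: 0
  node 2: 0
  node 3: 0
  node 4: −
  node 5: 0
  node 6: +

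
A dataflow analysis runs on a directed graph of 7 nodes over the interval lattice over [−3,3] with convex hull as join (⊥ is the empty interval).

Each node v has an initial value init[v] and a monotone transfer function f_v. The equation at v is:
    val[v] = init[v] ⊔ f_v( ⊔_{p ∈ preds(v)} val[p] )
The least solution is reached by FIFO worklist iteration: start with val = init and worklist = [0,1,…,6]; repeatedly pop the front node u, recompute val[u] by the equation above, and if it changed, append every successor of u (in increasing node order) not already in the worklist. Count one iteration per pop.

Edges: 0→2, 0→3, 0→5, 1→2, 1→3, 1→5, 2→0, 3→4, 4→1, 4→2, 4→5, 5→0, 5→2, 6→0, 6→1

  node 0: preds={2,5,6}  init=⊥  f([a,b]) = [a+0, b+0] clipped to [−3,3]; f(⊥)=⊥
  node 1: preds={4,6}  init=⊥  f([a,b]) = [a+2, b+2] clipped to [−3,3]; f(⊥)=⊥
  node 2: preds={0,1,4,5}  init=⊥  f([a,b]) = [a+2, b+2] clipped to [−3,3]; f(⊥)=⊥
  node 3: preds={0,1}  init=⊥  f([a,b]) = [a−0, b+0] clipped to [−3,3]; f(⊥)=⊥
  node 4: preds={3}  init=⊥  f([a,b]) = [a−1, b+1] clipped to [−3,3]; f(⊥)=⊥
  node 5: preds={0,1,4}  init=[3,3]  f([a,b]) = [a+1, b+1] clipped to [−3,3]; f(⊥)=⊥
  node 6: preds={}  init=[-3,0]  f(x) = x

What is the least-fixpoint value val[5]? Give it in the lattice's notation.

Trace (12 dequeues):
  [1] u=0 | in [-3,3] | out [-3,3] | prev ⊥ | push {}
  [2] u=1 | in [-3,0] | out [-1,2] | prev ⊥ | push {}
  [3] u=2 | in [-3,3] | out [-1,3] | prev ⊥ | push {0}
  [4] u=3 | in [-3,3] | out [-3,3] | prev ⊥ | push {}
  [5] u=4 | in [-3,3] | out [-3,3] | prev ⊥ | push {1,2}
  [6] u=5 | in [-3,3] | out [-2,3] | prev [3,3] | push {}
  [7] u=6 | in ⊥ | out [-3,0] | ==
  [8] u=0 | in [-3,3] | out [-3,3] | ==
  [9] u=1 | in [-3,3] | out [-1,3] | prev [-1,2] | push {3,5}
  [10] u=2 | in [-3,3] | out [-1,3] | ==
  [11] u=3 | in [-3,3] | out [-3,3] | ==
  [12] u=5 | in [-3,3] | out [-2,3] | ==

Converged values:
  [0] [-3,3]
  [1] [-1,3]
  [2] [-1,3]
  [3] [-3,3]
  [4] [-3,3]
  [5] [-2,3]
  [6] [-3,0]

[-2,3]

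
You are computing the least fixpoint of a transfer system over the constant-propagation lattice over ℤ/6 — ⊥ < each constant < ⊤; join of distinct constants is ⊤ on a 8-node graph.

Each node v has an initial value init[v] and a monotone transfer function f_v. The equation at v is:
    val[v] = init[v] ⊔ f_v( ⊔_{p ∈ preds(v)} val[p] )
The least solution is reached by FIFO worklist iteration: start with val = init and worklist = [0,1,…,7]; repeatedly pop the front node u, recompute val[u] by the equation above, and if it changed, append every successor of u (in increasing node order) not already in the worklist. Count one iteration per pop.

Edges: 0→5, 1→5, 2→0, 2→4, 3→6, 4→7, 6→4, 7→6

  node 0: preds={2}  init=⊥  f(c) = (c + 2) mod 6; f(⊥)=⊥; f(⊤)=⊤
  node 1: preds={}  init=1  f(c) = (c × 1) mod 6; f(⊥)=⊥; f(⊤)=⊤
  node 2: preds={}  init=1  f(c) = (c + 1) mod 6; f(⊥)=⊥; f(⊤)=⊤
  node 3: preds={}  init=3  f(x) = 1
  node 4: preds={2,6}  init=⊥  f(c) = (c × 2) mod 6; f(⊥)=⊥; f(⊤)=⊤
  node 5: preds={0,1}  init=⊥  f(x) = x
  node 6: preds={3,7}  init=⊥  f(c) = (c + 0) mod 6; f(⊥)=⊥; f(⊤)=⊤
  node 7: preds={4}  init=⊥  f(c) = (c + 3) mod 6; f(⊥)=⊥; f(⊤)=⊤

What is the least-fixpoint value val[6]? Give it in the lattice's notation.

⊤

Worklist (12 pops):
  #1 pop 0: in=1 → 3 (was ⊥); enqueue []
  #2 pop 1: in=⊥ → 1 (no change)
  #3 pop 2: in=⊥ → 1 (no change)
  #4 pop 3: in=⊥ → ⊤ (was 3); enqueue []
  #5 pop 4: in=1 → 2 (was ⊥); enqueue []
  #6 pop 5: in=⊤ → ⊤ (was ⊥); enqueue []
  #7 pop 6: in=⊤ → ⊤ (was ⊥); enqueue [4]
  #8 pop 7: in=2 → 5 (was ⊥); enqueue [6]
  #9 pop 4: in=⊤ → ⊤ (was 2); enqueue [7]
  #10 pop 6: in=⊤ → ⊤ (no change)
  #11 pop 7: in=⊤ → ⊤ (was 5); enqueue [6]
  #12 pop 6: in=⊤ → ⊤ (no change)

Fixpoint:
  val[0] = 3
  val[1] = 1
  val[2] = 1
  val[3] = ⊤
  val[4] = ⊤
  val[5] = ⊤
  val[6] = ⊤
  val[7] = ⊤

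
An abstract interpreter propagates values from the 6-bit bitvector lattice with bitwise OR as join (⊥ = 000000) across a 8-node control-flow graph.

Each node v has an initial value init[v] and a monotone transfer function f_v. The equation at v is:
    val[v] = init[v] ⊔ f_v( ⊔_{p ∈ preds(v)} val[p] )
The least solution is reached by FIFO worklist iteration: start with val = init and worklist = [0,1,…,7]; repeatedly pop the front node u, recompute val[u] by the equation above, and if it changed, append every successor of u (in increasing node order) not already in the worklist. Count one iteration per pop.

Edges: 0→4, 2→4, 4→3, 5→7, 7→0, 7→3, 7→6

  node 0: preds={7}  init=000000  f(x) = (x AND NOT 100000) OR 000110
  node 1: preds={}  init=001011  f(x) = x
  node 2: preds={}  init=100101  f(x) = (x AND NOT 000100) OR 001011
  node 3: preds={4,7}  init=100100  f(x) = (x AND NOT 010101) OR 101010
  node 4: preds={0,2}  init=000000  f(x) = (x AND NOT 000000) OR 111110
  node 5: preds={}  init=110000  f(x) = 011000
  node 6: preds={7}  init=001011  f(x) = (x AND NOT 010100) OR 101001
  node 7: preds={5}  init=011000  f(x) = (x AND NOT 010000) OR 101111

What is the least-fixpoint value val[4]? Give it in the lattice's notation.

111111

Trace (12 dequeues):
  [1] u=0 | in 011000 | out 011110 | prev 000000 | push {}
  [2] u=1 | in 000000 | out 001011 | ==
  [3] u=2 | in 000000 | out 101111 | prev 100101 | push {}
  [4] u=3 | in 011000 | out 101110 | prev 100100 | push {}
  [5] u=4 | in 111111 | out 111111 | prev 000000 | push {3}
  [6] u=5 | in 000000 | out 111000 | prev 110000 | push {}
  [7] u=6 | in 011000 | out 101011 | prev 001011 | push {}
  [8] u=7 | in 111000 | out 111111 | prev 011000 | push {0,6}
  [9] u=3 | in 111111 | out 101110 | ==
  [10] u=0 | in 111111 | out 011111 | prev 011110 | push {4}
  [11] u=6 | in 111111 | out 101011 | ==
  [12] u=4 | in 111111 | out 111111 | ==

Converged values:
  [0] 011111
  [1] 001011
  [2] 101111
  [3] 101110
  [4] 111111
  [5] 111000
  [6] 101011
  [7] 111111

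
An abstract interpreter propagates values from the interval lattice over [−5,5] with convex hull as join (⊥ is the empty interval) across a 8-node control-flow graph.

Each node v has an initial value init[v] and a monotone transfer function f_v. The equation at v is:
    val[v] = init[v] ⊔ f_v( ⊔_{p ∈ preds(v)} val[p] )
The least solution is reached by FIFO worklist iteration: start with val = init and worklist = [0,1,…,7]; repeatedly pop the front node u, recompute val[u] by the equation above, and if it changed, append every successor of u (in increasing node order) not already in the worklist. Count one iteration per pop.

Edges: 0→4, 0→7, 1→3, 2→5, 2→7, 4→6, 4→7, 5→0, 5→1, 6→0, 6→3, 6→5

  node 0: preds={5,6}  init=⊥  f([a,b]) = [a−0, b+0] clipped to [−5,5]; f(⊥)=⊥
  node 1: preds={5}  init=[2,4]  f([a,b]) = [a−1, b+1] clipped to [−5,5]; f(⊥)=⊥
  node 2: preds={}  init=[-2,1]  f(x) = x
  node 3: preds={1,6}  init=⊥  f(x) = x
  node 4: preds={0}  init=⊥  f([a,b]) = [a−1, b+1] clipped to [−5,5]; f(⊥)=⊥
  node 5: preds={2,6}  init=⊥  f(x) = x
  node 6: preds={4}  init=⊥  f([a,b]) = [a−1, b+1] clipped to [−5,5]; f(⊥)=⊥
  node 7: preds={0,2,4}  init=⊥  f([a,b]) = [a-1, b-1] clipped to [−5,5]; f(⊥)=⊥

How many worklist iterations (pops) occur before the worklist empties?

Worklist (31 pops):
  #1 pop 0: in=⊥ → ⊥ (no change)
  #2 pop 1: in=⊥ → [2,4] (no change)
  #3 pop 2: in=⊥ → [-2,1] (no change)
  #4 pop 3: in=[2,4] → [2,4] (was ⊥); enqueue []
  #5 pop 4: in=⊥ → ⊥ (no change)
  #6 pop 5: in=[-2,1] → [-2,1] (was ⊥); enqueue [0,1]
  #7 pop 6: in=⊥ → ⊥ (no change)
  #8 pop 7: in=[-2,1] → [-3,0] (was ⊥); enqueue []
  #9 pop 0: in=[-2,1] → [-2,1] (was ⊥); enqueue [4,7]
  #10 pop 1: in=[-2,1] → [-3,4] (was [2,4]); enqueue [3]
  #11 pop 4: in=[-2,1] → [-3,2] (was ⊥); enqueue [6]
  #12 pop 7: in=[-3,2] → [-4,1] (was [-3,0]); enqueue []
  #13 pop 3: in=[-3,4] → [-3,4] (was [2,4]); enqueue []
  #14 pop 6: in=[-3,2] → [-4,3] (was ⊥); enqueue [0,3,5]
  #15 pop 0: in=[-4,3] → [-4,3] (was [-2,1]); enqueue [4,7]
  #16 pop 3: in=[-4,4] → [-4,4] (was [-3,4]); enqueue []
  #17 pop 5: in=[-4,3] → [-4,3] (was [-2,1]); enqueue [0,1]
  #18 pop 4: in=[-4,3] → [-5,4] (was [-3,2]); enqueue [6]
  #19 pop 7: in=[-5,4] → [-5,3] (was [-4,1]); enqueue []
  #20 pop 0: in=[-4,3] → [-4,3] (no change)
  #21 pop 1: in=[-4,3] → [-5,4] (was [-3,4]); enqueue [3]
  #22 pop 6: in=[-5,4] → [-5,5] (was [-4,3]); enqueue [0,5]
  #23 pop 3: in=[-5,5] → [-5,5] (was [-4,4]); enqueue []
  #24 pop 0: in=[-5,5] → [-5,5] (was [-4,3]); enqueue [4,7]
  #25 pop 5: in=[-5,5] → [-5,5] (was [-4,3]); enqueue [0,1]
  #26 pop 4: in=[-5,5] → [-5,5] (was [-5,4]); enqueue [6]
  #27 pop 7: in=[-5,5] → [-5,4] (was [-5,3]); enqueue []
  #28 pop 0: in=[-5,5] → [-5,5] (no change)
  #29 pop 1: in=[-5,5] → [-5,5] (was [-5,4]); enqueue [3]
  #30 pop 6: in=[-5,5] → [-5,5] (no change)
  #31 pop 3: in=[-5,5] → [-5,5] (no change)

Fixpoint:
  val[0] = [-5,5]
  val[1] = [-5,5]
  val[2] = [-2,1]
  val[3] = [-5,5]
  val[4] = [-5,5]
  val[5] = [-5,5]
  val[6] = [-5,5]
  val[7] = [-5,4]

31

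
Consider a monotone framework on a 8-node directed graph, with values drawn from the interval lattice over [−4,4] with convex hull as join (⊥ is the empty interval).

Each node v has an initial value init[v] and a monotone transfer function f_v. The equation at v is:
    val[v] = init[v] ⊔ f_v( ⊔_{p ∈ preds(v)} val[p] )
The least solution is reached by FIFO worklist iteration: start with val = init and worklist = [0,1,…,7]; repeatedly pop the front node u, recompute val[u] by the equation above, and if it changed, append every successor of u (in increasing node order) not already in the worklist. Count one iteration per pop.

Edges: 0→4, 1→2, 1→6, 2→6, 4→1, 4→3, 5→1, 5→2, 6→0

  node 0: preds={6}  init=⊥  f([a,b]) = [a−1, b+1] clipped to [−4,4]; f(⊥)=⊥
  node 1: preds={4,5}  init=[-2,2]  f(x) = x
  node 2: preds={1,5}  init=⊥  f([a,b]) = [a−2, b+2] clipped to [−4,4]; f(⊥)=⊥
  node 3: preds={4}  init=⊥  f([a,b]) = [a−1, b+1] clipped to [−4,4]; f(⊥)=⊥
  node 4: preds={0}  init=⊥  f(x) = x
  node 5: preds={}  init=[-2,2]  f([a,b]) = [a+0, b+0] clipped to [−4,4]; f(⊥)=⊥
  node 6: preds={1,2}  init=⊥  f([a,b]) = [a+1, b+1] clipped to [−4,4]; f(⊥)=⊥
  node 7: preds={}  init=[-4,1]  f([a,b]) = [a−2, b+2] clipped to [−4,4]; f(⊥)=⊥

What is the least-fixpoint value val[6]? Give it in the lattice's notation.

Worklist (14 pops):
  #1 pop 0: in=⊥ → ⊥ (no change)
  #2 pop 1: in=[-2,2] → [-2,2] (no change)
  #3 pop 2: in=[-2,2] → [-4,4] (was ⊥); enqueue []
  #4 pop 3: in=⊥ → ⊥ (no change)
  #5 pop 4: in=⊥ → ⊥ (no change)
  #6 pop 5: in=⊥ → [-2,2] (no change)
  #7 pop 6: in=[-4,4] → [-3,4] (was ⊥); enqueue [0]
  #8 pop 7: in=⊥ → [-4,1] (no change)
  #9 pop 0: in=[-3,4] → [-4,4] (was ⊥); enqueue [4]
  #10 pop 4: in=[-4,4] → [-4,4] (was ⊥); enqueue [1,3]
  #11 pop 1: in=[-4,4] → [-4,4] (was [-2,2]); enqueue [2,6]
  #12 pop 3: in=[-4,4] → [-4,4] (was ⊥); enqueue []
  #13 pop 2: in=[-4,4] → [-4,4] (no change)
  #14 pop 6: in=[-4,4] → [-3,4] (no change)

Fixpoint:
  val[0] = [-4,4]
  val[1] = [-4,4]
  val[2] = [-4,4]
  val[3] = [-4,4]
  val[4] = [-4,4]
  val[5] = [-2,2]
  val[6] = [-3,4]
  val[7] = [-4,1]

[-3,4]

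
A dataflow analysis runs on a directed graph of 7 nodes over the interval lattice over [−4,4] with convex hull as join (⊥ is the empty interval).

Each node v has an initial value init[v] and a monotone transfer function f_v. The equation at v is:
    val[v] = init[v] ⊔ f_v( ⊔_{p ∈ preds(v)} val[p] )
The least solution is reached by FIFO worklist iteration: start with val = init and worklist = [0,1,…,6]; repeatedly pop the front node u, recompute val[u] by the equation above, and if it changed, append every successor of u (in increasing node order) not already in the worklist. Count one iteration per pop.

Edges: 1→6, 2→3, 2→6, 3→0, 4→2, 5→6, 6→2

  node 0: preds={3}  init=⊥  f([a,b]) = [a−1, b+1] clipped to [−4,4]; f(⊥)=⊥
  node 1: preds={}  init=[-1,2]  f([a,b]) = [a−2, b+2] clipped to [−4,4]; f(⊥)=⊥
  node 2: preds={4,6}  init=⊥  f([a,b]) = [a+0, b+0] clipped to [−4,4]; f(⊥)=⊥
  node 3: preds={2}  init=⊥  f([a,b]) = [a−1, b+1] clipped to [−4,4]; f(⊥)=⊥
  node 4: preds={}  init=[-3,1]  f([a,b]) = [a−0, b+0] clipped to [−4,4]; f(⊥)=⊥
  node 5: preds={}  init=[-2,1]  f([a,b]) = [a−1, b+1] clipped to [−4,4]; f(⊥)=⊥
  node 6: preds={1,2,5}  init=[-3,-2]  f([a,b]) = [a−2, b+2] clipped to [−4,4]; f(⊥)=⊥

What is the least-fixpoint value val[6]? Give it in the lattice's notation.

[-4,4]

Worklist (12 pops):
  #1 pop 0: in=⊥ → ⊥ (no change)
  #2 pop 1: in=⊥ → [-1,2] (no change)
  #3 pop 2: in=[-3,1] → [-3,1] (was ⊥); enqueue []
  #4 pop 3: in=[-3,1] → [-4,2] (was ⊥); enqueue [0]
  #5 pop 4: in=⊥ → [-3,1] (no change)
  #6 pop 5: in=⊥ → [-2,1] (no change)
  #7 pop 6: in=[-3,2] → [-4,4] (was [-3,-2]); enqueue [2]
  #8 pop 0: in=[-4,2] → [-4,3] (was ⊥); enqueue []
  #9 pop 2: in=[-4,4] → [-4,4] (was [-3,1]); enqueue [3,6]
  #10 pop 3: in=[-4,4] → [-4,4] (was [-4,2]); enqueue [0]
  #11 pop 6: in=[-4,4] → [-4,4] (no change)
  #12 pop 0: in=[-4,4] → [-4,4] (was [-4,3]); enqueue []

Fixpoint:
  val[0] = [-4,4]
  val[1] = [-1,2]
  val[2] = [-4,4]
  val[3] = [-4,4]
  val[4] = [-3,1]
  val[5] = [-2,1]
  val[6] = [-4,4]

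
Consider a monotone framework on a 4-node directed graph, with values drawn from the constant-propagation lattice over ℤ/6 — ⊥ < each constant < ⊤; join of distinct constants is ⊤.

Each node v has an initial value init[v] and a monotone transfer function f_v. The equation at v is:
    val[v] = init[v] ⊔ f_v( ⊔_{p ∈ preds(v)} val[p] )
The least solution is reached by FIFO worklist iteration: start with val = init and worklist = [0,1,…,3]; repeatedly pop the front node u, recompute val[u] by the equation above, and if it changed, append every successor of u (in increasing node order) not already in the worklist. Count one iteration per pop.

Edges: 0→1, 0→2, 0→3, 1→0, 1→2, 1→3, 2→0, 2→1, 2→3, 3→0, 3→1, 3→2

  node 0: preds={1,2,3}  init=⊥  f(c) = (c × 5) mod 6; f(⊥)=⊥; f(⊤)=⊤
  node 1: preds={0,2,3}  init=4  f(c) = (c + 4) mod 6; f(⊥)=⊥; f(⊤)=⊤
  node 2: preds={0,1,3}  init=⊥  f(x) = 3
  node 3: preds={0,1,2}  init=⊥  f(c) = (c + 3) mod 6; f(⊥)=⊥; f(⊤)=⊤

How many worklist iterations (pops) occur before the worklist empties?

8

Worklist (8 pops):
  #1 pop 0: in=4 → 2 (was ⊥); enqueue []
  #2 pop 1: in=2 → ⊤ (was 4); enqueue [0]
  #3 pop 2: in=⊤ → 3 (was ⊥); enqueue [1]
  #4 pop 3: in=⊤ → ⊤ (was ⊥); enqueue [2]
  #5 pop 0: in=⊤ → ⊤ (was 2); enqueue [3]
  #6 pop 1: in=⊤ → ⊤ (no change)
  #7 pop 2: in=⊤ → 3 (no change)
  #8 pop 3: in=⊤ → ⊤ (no change)

Fixpoint:
  val[0] = ⊤
  val[1] = ⊤
  val[2] = 3
  val[3] = ⊤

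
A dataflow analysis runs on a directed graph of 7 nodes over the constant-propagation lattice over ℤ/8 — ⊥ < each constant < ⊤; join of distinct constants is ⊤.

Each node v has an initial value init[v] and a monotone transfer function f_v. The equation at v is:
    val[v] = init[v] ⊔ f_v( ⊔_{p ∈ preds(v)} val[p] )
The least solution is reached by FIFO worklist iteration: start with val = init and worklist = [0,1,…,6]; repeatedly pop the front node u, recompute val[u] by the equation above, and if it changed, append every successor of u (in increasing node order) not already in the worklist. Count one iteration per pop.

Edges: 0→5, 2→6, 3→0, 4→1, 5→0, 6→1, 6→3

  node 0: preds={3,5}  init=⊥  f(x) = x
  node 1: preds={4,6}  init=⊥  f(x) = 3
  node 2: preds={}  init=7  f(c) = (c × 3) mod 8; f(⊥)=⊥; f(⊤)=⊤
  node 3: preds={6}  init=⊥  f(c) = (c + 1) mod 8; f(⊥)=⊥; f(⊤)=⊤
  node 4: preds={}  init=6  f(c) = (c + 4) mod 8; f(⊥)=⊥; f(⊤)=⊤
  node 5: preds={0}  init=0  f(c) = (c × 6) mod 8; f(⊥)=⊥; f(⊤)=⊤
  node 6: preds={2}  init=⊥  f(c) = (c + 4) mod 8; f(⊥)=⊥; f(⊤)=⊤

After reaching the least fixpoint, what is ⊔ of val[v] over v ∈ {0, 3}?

Worklist (12 pops):
  #1 pop 0: in=0 → 0 (was ⊥); enqueue []
  #2 pop 1: in=6 → 3 (was ⊥); enqueue []
  #3 pop 2: in=⊥ → 7 (no change)
  #4 pop 3: in=⊥ → ⊥ (no change)
  #5 pop 4: in=⊥ → 6 (no change)
  #6 pop 5: in=0 → 0 (no change)
  #7 pop 6: in=7 → 3 (was ⊥); enqueue [1,3]
  #8 pop 1: in=⊤ → 3 (no change)
  #9 pop 3: in=3 → 4 (was ⊥); enqueue [0]
  #10 pop 0: in=⊤ → ⊤ (was 0); enqueue [5]
  #11 pop 5: in=⊤ → ⊤ (was 0); enqueue [0]
  #12 pop 0: in=⊤ → ⊤ (no change)

Fixpoint:
  val[0] = ⊤
  val[1] = 3
  val[2] = 7
  val[3] = 4
  val[4] = 6
  val[5] = ⊤
  val[6] = 3

⊤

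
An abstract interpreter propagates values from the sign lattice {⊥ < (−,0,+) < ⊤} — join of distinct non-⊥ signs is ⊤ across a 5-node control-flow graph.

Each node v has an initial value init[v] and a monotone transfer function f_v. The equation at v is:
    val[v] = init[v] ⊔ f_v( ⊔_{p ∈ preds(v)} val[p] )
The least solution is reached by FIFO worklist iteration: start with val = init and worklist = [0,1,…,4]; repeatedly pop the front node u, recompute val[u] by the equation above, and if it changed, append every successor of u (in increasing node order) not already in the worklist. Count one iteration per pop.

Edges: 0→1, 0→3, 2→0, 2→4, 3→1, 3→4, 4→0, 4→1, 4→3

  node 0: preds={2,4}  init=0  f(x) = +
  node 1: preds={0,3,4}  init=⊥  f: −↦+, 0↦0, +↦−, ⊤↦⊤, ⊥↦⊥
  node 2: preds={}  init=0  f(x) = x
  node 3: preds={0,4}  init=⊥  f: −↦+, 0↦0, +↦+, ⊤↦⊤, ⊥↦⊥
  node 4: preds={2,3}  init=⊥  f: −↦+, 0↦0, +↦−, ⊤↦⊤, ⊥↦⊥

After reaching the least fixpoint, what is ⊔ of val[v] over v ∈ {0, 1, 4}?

Worklist (8 pops):
  #1 pop 0: in=0 → ⊤ (was 0); enqueue []
  #2 pop 1: in=⊤ → ⊤ (was ⊥); enqueue []
  #3 pop 2: in=⊥ → 0 (no change)
  #4 pop 3: in=⊤ → ⊤ (was ⊥); enqueue [1]
  #5 pop 4: in=⊤ → ⊤ (was ⊥); enqueue [0,3]
  #6 pop 1: in=⊤ → ⊤ (no change)
  #7 pop 0: in=⊤ → ⊤ (no change)
  #8 pop 3: in=⊤ → ⊤ (no change)

Fixpoint:
  val[0] = ⊤
  val[1] = ⊤
  val[2] = 0
  val[3] = ⊤
  val[4] = ⊤

⊤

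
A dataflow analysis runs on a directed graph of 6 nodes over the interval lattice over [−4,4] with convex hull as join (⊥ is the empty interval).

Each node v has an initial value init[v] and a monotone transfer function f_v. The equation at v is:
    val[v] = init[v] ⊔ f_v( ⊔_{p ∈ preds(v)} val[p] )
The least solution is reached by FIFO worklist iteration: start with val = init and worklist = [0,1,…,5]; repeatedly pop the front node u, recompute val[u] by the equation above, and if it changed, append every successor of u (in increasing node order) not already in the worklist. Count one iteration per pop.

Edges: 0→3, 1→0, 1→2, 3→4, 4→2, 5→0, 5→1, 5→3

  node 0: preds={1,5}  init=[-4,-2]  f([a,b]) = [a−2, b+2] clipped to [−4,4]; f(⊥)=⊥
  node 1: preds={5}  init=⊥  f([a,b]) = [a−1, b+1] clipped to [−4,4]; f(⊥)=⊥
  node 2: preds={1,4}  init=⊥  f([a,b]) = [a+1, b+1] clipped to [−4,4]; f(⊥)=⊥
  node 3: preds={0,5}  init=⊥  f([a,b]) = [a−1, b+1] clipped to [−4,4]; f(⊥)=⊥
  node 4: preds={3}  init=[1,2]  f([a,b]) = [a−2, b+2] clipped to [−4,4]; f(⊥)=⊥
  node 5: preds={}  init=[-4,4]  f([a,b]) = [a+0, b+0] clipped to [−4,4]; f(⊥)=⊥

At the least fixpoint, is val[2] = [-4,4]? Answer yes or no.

no

Trace (8 dequeues):
  [1] u=0 | in [-4,4] | out [-4,4] | prev [-4,-2] | push {}
  [2] u=1 | in [-4,4] | out [-4,4] | prev ⊥ | push {0}
  [3] u=2 | in [-4,4] | out [-3,4] | prev ⊥ | push {}
  [4] u=3 | in [-4,4] | out [-4,4] | prev ⊥ | push {}
  [5] u=4 | in [-4,4] | out [-4,4] | prev [1,2] | push {2}
  [6] u=5 | in ⊥ | out [-4,4] | ==
  [7] u=0 | in [-4,4] | out [-4,4] | ==
  [8] u=2 | in [-4,4] | out [-3,4] | ==

Converged values:
  [0] [-4,4]
  [1] [-4,4]
  [2] [-3,4]
  [3] [-4,4]
  [4] [-4,4]
  [5] [-4,4]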